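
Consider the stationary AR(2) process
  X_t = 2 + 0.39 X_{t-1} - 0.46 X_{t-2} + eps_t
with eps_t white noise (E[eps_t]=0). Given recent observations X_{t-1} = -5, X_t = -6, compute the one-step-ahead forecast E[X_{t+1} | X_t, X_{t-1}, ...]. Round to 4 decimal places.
E[X_{t+1} \mid \mathcal F_t] = 1.9600

For an AR(p) model X_t = c + sum_i phi_i X_{t-i} + eps_t, the
one-step-ahead conditional mean is
  E[X_{t+1} | X_t, ...] = c + sum_i phi_i X_{t+1-i}.
Substitute known values:
  E[X_{t+1} | ...] = 2 + (0.39) * (-6) + (-0.46) * (-5)
                   = 1.9600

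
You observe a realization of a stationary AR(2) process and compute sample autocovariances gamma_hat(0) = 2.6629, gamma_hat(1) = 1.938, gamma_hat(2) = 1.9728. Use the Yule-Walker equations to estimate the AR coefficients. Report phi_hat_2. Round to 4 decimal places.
\hat\phi_{2} = 0.4490

The Yule-Walker equations for an AR(p) process read, in matrix form,
  Gamma_p phi = r_p,   with   (Gamma_p)_{ij} = gamma(|i - j|),
                       (r_p)_i = gamma(i),   i,j = 1..p.
Substitute the sample gammas (Toeplitz matrix and right-hand side of size 2):
  Gamma_p = [[2.6629, 1.938], [1.938, 2.6629]]
  r_p     = [1.938, 1.9728]
Written out:
  2.6629 phi_1 + 1.938 phi_2 = 1.938
  1.938 phi_1 + 2.6629 phi_2 = 1.9728
Solve by Cramer's rule:
  det = gamma(0)^2 - gamma(1)^2 = (2.6629)^2 - (1.938)^2 = 7.09103641 - 3.755844 = 3.33519241
  phi_hat_1 = [gamma(1) gamma(0) - gamma(1) gamma(2)] / det = [(1.938)(2.6629) - (1.938)(1.9728)] / 3.33519241 = 1.3374138 / 3.33519241 = 0.401
  phi_hat_2 = [gamma(0) gamma(2) - gamma(1)^2] / det = [(2.6629)(1.9728) - (1.938)^2] / 3.33519241 = 1.49752512 / 3.33519241 = 0.449
So phi_hat = [0.4010, 0.4490].
Therefore phi_hat_2 = 0.4490.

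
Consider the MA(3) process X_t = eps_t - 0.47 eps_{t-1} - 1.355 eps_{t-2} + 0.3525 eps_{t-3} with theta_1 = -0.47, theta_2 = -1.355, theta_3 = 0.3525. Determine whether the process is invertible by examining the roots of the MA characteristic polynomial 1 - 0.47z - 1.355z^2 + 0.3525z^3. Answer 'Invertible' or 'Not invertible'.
\text{Not invertible}

The MA(q) characteristic polynomial is P(z) = 1 - 0.47z - 1.355z^2 + 0.3525z^3.
Invertibility requires all roots to lie outside the unit circle, i.e. |z| > 1 for every root.
Degree 3: look for a simple real root z0 first, then factor out (1 - z/z0) and solve the remaining quadratic.
Testing z0 = 4: P(4) = 1 + (-0.47)(4) + (-1.355)(4)^2 + (0.3525)(4)^3
  = 1 + (-1.88) + (-21.68) + (22.56) = 0.  So z_0 = 4 is a root, |z_0| = 4.
Divide out the factor (1 - 0.25 z) = (1 - z/z0) (since 1/z0 = 0.25):
  P(z) = (1 - 0.25 z)(1 + (-0.22) z + (-1.41) z^2)
  [check: z-coef -0.22 - (0.25) = -0.47; z^2-coef -1.41 - (0.25)(-0.22) = -1.355; z^3-coef -(0.25)(-1.41) = 0.3525.]
Remaining roots from the quadratic factor 1 + (-0.22) z + (-1.41) z^2:
  Set 1 + (-0.22) z + (-1.41) z^2 = 0, i.e. a z^2 + b z + c = 0 with a = -1.41, b = -0.22, c = 1.
  Discriminant D = b^2 - 4ac = (-0.22)^2 - 4*(-1.41)*1 = 0.0484 - (-5.64) = 5.6884.
  D >= 0, so the roots are real: z = (-b +/- sqrt(D)) / (2a) = (0.22 +/- 2.385037) / (-2.82).
    z_1 = (0.22 + 2.385037) / (-2.82) = -0.9238,   |z_1| = 0.9238.
    z_2 = (0.22 - 2.385037) / (-2.82) = 0.7677,   |z_2| = 0.7677.
Moduli of all roots: 4.0000, 0.9238, 0.7677.
All moduli strictly greater than 1? No.
Verdict: Not invertible.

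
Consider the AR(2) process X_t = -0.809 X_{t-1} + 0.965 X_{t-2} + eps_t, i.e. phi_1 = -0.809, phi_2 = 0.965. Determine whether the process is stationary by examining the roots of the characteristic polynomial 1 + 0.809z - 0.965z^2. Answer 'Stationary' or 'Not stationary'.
\text{Not stationary}

The AR(p) characteristic polynomial is P(z) = 1 + 0.809z - 0.965z^2.
Stationarity requires all roots to lie outside the unit circle, i.e. |z| > 1 for every root.
Set 1 + (0.809) z + (-0.965) z^2 = 0, i.e. a z^2 + b z + c = 0 with a = -0.965, b = 0.809, c = 1.
Discriminant D = b^2 - 4ac = (0.809)^2 - 4*(-0.965)*1 = 0.654481 - (-3.86) = 4.514481.
D >= 0, so the roots are real: z = (-b +/- sqrt(D)) / (2a) = (-0.809 +/- 2.124731) / (-1.93).
  z_1 = (-0.809 + 2.124731) / (-1.93) = -0.6817,   |z_1| = 0.6817.
  z_2 = (-0.809 - 2.124731) / (-1.93) = 1.5201,   |z_2| = 1.5201.
Moduli of all roots: 0.6817, 1.5201.
All moduli strictly greater than 1? No.
Verdict: Not stationary.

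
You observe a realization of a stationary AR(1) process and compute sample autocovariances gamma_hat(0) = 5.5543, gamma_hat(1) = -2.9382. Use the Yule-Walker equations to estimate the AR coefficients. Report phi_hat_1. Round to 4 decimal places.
\hat\phi_{1} = -0.5290

The Yule-Walker equations for an AR(p) process read, in matrix form,
  Gamma_p phi = r_p,   with   (Gamma_p)_{ij} = gamma(|i - j|),
                       (r_p)_i = gamma(i),   i,j = 1..p.
Substitute the sample gammas (Toeplitz matrix and right-hand side of size 1):
  Gamma_p = [[5.5543]]
  r_p     = [-2.9382]
With p = 1 this is the single equation gamma(0) phi_1 = gamma(1):
  phi_hat_1 = gamma(1) / gamma(0) = -2.9382 / 5.5543 = -0.5290.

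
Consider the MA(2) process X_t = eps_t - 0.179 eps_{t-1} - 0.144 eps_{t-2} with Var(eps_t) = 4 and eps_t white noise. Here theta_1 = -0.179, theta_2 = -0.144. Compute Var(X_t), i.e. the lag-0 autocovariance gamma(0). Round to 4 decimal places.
\gamma(0) = 4.2111

For an MA(q) process X_t = eps_t + sum_i theta_i eps_{t-i} with
Var(eps_t) = sigma^2, the variance is
  gamma(0) = sigma^2 * (1 + sum_i theta_i^2).
  sum_i theta_i^2 = (-0.179)^2 + (-0.144)^2 = 0.032041 + 0.020736 = 0.052777.
  gamma(0) = 4 * (1 + 0.052777) = 4 * 1.052777 = 4.211108, which rounds to 4.2111.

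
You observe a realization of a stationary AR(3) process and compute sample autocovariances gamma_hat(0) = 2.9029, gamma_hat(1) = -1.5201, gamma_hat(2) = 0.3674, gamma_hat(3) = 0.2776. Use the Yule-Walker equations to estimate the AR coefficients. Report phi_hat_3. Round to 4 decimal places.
\hat\phi_{3} = 0.0990

The Yule-Walker equations for an AR(p) process read, in matrix form,
  Gamma_p phi = r_p,   with   (Gamma_p)_{ij} = gamma(|i - j|),
                       (r_p)_i = gamma(i),   i,j = 1..p.
Substitute the sample gammas (Toeplitz matrix and right-hand side of size 3):
  Gamma_p = [[2.9029, -1.5201, 0.3674], [-1.5201, 2.9029, -1.5201], [0.3674, -1.5201, 2.9029]]
  r_p     = [-1.5201, 0.3674, 0.2776]
Written out (R1..R3):
  (R1) 2.9029 phi_1 - 1.5201 phi_2 + 0.3674 phi_3 = -1.5201
  (R2) -1.5201 phi_1 + 2.9029 phi_2 - 1.5201 phi_3 = 0.3674
  (R3) 0.3674 phi_1 - 1.5201 phi_2 + 2.9029 phi_3 = 0.2776
Gaussian elimination:
  R2 <- R2 - (-1.5201/2.9029) R1 = R2 - (-0.523649) R1:  2.106902 phi_2 - 1.327711 phi_3 = -0.428598
  R3 <- R3 - (0.3674/2.9029) R1 = R3 - (0.126563) R1:  -1.327711 phi_2 + 2.856401 phi_3 = 0.469989
  R3 <- R3 - (-1.327711/2.106902) R2 = R3 - (-0.630173) R2:  2.019713 phi_3 = 0.199898
Back-substitution:
  phi_hat_3 = 0.199898 / 2.019713 = 0.098973
  phi_hat_2 = (-0.428598 - (-1.327711)(0.098973)) / 2.106902 = -0.141056
  phi_hat_1 = (-1.5201 - (-1.5201)(-0.141056) - (0.3674)(0.098973)) / 2.9029 = -0.610039
So phi_hat = [-0.6100, -0.1411, 0.0990].
Therefore phi_hat_3 = 0.0990.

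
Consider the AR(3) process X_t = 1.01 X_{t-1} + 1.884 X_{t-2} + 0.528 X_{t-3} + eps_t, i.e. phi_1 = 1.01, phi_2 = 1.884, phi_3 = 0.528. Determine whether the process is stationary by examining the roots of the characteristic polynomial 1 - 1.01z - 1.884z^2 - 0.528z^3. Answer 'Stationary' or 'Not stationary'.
\text{Not stationary}

The AR(p) characteristic polynomial is P(z) = 1 - 1.01z - 1.884z^2 - 0.528z^3.
Stationarity requires all roots to lie outside the unit circle, i.e. |z| > 1 for every root.
Degree 3: look for a simple real root z0 first, then factor out (1 - z/z0) and solve the remaining quadratic.
Testing z0 = -2.5: P(-2.5) = 1 + (-1.01)(-2.5) + (-1.884)(-2.5)^2 + (-0.528)(-2.5)^3
  = 1 + (2.525) + (-11.775) + (8.25) = 0.  So z_0 = -2.5 is a root, |z_0| = 2.5.
Divide out the factor (1 + 0.4 z) = (1 - z/z0) (since 1/z0 = -0.4):
  P(z) = (1 + 0.4 z)(1 + (-1.41) z + (-1.32) z^2)
  [check: z-coef -1.41 - (-0.4) = -1.01; z^2-coef -1.32 - (-0.4)(-1.41) = -1.884; z^3-coef -(-0.4)(-1.32) = -0.528.]
Remaining roots from the quadratic factor 1 + (-1.41) z + (-1.32) z^2:
  Set 1 + (-1.41) z + (-1.32) z^2 = 0, i.e. a z^2 + b z + c = 0 with a = -1.32, b = -1.41, c = 1.
  Discriminant D = b^2 - 4ac = (-1.41)^2 - 4*(-1.32)*1 = 1.9881 - (-5.28) = 7.2681.
  D >= 0, so the roots are real: z = (-b +/- sqrt(D)) / (2a) = (1.41 +/- 2.695941) / (-2.64).
    z_1 = (1.41 + 2.695941) / (-2.64) = -1.5553,   |z_1| = 1.5553.
    z_2 = (1.41 - 2.695941) / (-2.64) = 0.4871,   |z_2| = 0.4871.
Moduli of all roots: 2.5000, 1.5553, 0.4871.
All moduli strictly greater than 1? No.
Verdict: Not stationary.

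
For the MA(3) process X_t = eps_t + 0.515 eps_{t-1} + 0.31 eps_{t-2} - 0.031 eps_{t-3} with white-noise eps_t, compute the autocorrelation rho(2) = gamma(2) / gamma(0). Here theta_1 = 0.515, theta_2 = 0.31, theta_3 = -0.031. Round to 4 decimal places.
\rho(2) = 0.2158

For an MA(q) process with theta_0 = 1, the autocovariance is
  gamma(k) = sigma^2 * sum_{i=0..q-k} theta_i * theta_{i+k},
and rho(k) = gamma(k) / gamma(0). Sigma^2 cancels.
  numerator   = (1)*(0.31) + (0.515)*(-0.031) = 0.294035.
  denominator = (1)^2 + (0.515)^2 + (0.31)^2 + (-0.031)^2 = 1.362286.
  rho(2) = 0.294035 / 1.362286 = 0.2158.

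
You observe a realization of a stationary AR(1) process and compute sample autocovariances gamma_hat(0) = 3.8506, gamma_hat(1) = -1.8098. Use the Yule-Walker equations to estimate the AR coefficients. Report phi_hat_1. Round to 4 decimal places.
\hat\phi_{1} = -0.4700

The Yule-Walker equations for an AR(p) process read, in matrix form,
  Gamma_p phi = r_p,   with   (Gamma_p)_{ij} = gamma(|i - j|),
                       (r_p)_i = gamma(i),   i,j = 1..p.
Substitute the sample gammas (Toeplitz matrix and right-hand side of size 1):
  Gamma_p = [[3.8506]]
  r_p     = [-1.8098]
With p = 1 this is the single equation gamma(0) phi_1 = gamma(1):
  phi_hat_1 = gamma(1) / gamma(0) = -1.8098 / 3.8506 = -0.4700.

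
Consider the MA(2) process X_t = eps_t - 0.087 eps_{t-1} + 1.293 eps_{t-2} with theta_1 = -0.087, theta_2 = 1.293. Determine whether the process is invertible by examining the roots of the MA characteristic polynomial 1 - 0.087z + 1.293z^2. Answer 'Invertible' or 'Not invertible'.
\text{Not invertible}

The MA(q) characteristic polynomial is P(z) = 1 - 0.087z + 1.293z^2.
Invertibility requires all roots to lie outside the unit circle, i.e. |z| > 1 for every root.
Set 1 + (-0.087) z + (1.293) z^2 = 0, i.e. a z^2 + b z + c = 0 with a = 1.293, b = -0.087, c = 1.
Discriminant D = b^2 - 4ac = (-0.087)^2 - 4*(1.293)*1 = 0.007569 - (5.172) = -5.164431.
D < 0, so the roots are the complex-conjugate pair z = (-b +/- i sqrt(-D)) / (2a) = 0.0336 +/- 0.8788i.
For a conjugate pair |z|^2 = z * conj(z) = (product of roots) = c/a = 1/(1.293) = 0.773395, so |z| = sqrt(0.773395) = 0.8794 for both roots.
Moduli of all roots: 0.8794, 0.8794.
All moduli strictly greater than 1? No.
Verdict: Not invertible.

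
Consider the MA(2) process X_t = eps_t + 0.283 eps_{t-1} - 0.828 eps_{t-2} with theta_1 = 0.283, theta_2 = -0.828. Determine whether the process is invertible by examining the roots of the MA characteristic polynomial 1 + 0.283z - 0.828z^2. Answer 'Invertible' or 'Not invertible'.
\text{Not invertible}

The MA(q) characteristic polynomial is P(z) = 1 + 0.283z - 0.828z^2.
Invertibility requires all roots to lie outside the unit circle, i.e. |z| > 1 for every root.
Set 1 + (0.283) z + (-0.828) z^2 = 0, i.e. a z^2 + b z + c = 0 with a = -0.828, b = 0.283, c = 1.
Discriminant D = b^2 - 4ac = (0.283)^2 - 4*(-0.828)*1 = 0.080089 - (-3.312) = 3.392089.
D >= 0, so the roots are real: z = (-b +/- sqrt(D)) / (2a) = (-0.283 +/- 1.841762) / (-1.656).
  z_1 = (-0.283 + 1.841762) / (-1.656) = -0.9413,   |z_1| = 0.9413.
  z_2 = (-0.283 - 1.841762) / (-1.656) = 1.2831,   |z_2| = 1.2831.
Moduli of all roots: 0.9413, 1.2831.
All moduli strictly greater than 1? No.
Verdict: Not invertible.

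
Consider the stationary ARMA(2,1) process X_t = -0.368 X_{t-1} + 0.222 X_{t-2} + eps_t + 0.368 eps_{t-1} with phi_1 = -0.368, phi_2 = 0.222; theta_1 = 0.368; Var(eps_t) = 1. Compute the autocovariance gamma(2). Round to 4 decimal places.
\gamma(2) = 0.2484

Multiply the model equation by X_{t-k} and take expectations. With theta_0 = psi_0 = 1 and psi_j the MA(infinity) weights, this gives
  gamma(k) - sum_i phi_i gamma(k-i) = c_k,
  c_k = sigma^2 * sum_{j=k..q} theta_j psi_{j-k}   (c_k = 0 for k > q),
using gamma(-m) = gamma(m).
psi-weights needed (psi_j = theta_j + sum_i phi_i psi_{j-i}):
  psi_1 = theta_1 + phi_1 = 0.368 + (-0.368) = 0
Right-hand sides:
  c_0 = sigma^2 (1 + theta_1 psi_1) = 1 * (1 + (0.368)(0)) = 1 * 1 = 1
  c_1 = sigma^2 theta_1 = 1 * (0.368) = 0.368
  c_2 = 0
Equations for k = 0, 1, 2 (AR order 2, c_2 = 0):
  (E0) gamma(0) = phi_1 gamma(1) + phi_2 gamma(2) + c_0
  (E1) gamma(1) = phi_1 gamma(0) + phi_2 gamma(1) + c_1
  (E2) gamma(2) = phi_1 gamma(1) + phi_2 gamma(0)
From (E1): gamma(1) = A gamma(0) + B with
  A = phi_1 / (1 - phi_2) = -0.368 / 0.778 = -0.473008,   B = c_1 / (1 - phi_2) = 0.368 / 0.778 = 0.473008.
Insert (E2) into (E0): gamma(0) (1 - phi_2^2) = phi_1 (1 + phi_2) gamma(1) + c_0.
  phi_1 (1 + phi_2) = (-0.368)(1.222) = -0.449696,   1 - phi_2^2 = 0.950716.
Replace gamma(1) by A gamma(0) + B and collect gamma(0):
  gamma(0) [0.950716 - (-0.449696)(-0.473008)] = (-0.449696)(0.473008) + 1
  gamma(0) * 0.738006 = 0.78729
  gamma(0) = 0.78729 / 0.738006 = 1.06678.
  gamma(1) = A gamma(0) + B = (-0.473008)(1.06678) + (0.473008) = -0.031587.
  gamma(2) = phi_1 gamma(1) + phi_2 gamma(0) = (-0.368)(-0.031587) + (0.222)(1.06678) = 0.248449.
Therefore gamma(2) = 0.2484 (to 4 decimal places).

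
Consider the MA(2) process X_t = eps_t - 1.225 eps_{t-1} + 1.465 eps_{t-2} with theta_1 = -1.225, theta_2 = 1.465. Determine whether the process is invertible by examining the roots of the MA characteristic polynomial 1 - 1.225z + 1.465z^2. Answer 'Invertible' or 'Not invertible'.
\text{Not invertible}

The MA(q) characteristic polynomial is P(z) = 1 - 1.225z + 1.465z^2.
Invertibility requires all roots to lie outside the unit circle, i.e. |z| > 1 for every root.
Set 1 + (-1.225) z + (1.465) z^2 = 0, i.e. a z^2 + b z + c = 0 with a = 1.465, b = -1.225, c = 1.
Discriminant D = b^2 - 4ac = (-1.225)^2 - 4*(1.465)*1 = 1.500625 - (5.86) = -4.359375.
D < 0, so the roots are the complex-conjugate pair z = (-b +/- i sqrt(-D)) / (2a) = 0.4181 +/- 0.7126i.
For a conjugate pair |z|^2 = z * conj(z) = (product of roots) = c/a = 1/(1.465) = 0.682594, so |z| = sqrt(0.682594) = 0.8262 for both roots.
Moduli of all roots: 0.8262, 0.8262.
All moduli strictly greater than 1? No.
Verdict: Not invertible.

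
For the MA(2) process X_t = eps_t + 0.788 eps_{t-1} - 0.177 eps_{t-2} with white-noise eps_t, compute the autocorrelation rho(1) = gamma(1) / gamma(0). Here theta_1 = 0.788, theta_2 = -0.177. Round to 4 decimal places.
\rho(1) = 0.3925

For an MA(q) process with theta_0 = 1, the autocovariance is
  gamma(k) = sigma^2 * sum_{i=0..q-k} theta_i * theta_{i+k},
and rho(k) = gamma(k) / gamma(0). Sigma^2 cancels.
  numerator   = (1)*(0.788) + (0.788)*(-0.177) = 0.648524.
  denominator = (1)^2 + (0.788)^2 + (-0.177)^2 = 1.652273.
  rho(1) = 0.648524 / 1.652273 = 0.3925.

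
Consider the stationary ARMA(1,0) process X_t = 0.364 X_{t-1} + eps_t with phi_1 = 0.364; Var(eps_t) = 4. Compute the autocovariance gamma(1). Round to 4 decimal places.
\gamma(1) = 1.6784

Multiply the model equation by X_{t-k} and take expectations. With theta_0 = psi_0 = 1 and psi_j the MA(infinity) weights, this gives
  gamma(k) - sum_i phi_i gamma(k-i) = c_k,
  c_k = sigma^2 * sum_{j=k..q} theta_j psi_{j-k}   (c_k = 0 for k > q),
using gamma(-m) = gamma(m).
Pure AR (q = 0): c_0 = sigma^2 = 4, c_k = 0 for k >= 1.
Equations for k = 0 and k = 1 (AR order 1):
  gamma(0) = phi_1 gamma(1) + c_0
  gamma(1) = phi_1 gamma(0) + c_1
Substituting the second into the first: gamma(0) (1 - phi_1^2) = c_0 + phi_1 c_1, so
  gamma(0) = c_0 / (1 - phi_1^2) = 4 / (1 - (0.364)^2) = 4 / 0.867504 = 4.61093.
  gamma(1) = phi_1 gamma(0) = (0.364)(4.61093) = 1.678378.
Therefore gamma(1) = 1.6784 (to 4 decimal places).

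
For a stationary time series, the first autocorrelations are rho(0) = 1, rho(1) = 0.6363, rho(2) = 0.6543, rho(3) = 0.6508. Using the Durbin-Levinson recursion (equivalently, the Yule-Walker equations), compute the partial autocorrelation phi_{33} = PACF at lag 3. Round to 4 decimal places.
\phi_{33} = 0.2900

The PACF at lag k is phi_{kk}, the last component of the solution
to the Yule-Walker system G_k phi = r_k where
  (G_k)_{ij} = rho(|i - j|), (r_k)_i = rho(i), i,j = 1..k.
Equivalently, Durbin-Levinson gives phi_{kk} iteratively:
  phi_{11} = rho(1)
  phi_{kk} = [rho(k) - sum_{j=1..k-1} phi_{k-1,j} rho(k-j)]
            / [1 - sum_{j=1..k-1} phi_{k-1,j} rho(j)],
  phi_{k,j} = phi_{k-1,j} - phi_{kk} phi_{k-1,k-j},  j = 1..k-1.
Step k = 1:
  phi_11 = rho(1) = 0.6363.
Step k = 2:
  phi_22 = [rho(2) - phi_11 rho(1)] / [1 - phi_11 rho(1)] = [0.6543 - (0.6363)(0.6363)] / [1 - (0.6363)(0.6363)]
         = 0.24942231 / 0.59512231 = 0.419111.
  Update: phi_21 = phi_11 - phi_22 phi_11 = 0.6363 - (0.419111)(0.6363) = 0.36962.
Step k = 3:
  phi_33 = [rho(3) - phi_21 rho(2) - phi_22 rho(1)] / [1 - phi_21 rho(1) - phi_22 rho(2)]
    numerator   = 0.6508 - (0.36962)(0.6543) - (0.419111)(0.6363) = 0.14227752
    denominator = 1 - (0.36962)(0.6363) - (0.419111)(0.6543) = 0.49058667
  phi_33 = 0.14227752 / 0.49058667 = 0.29.
Therefore phi_{33} = 0.2900.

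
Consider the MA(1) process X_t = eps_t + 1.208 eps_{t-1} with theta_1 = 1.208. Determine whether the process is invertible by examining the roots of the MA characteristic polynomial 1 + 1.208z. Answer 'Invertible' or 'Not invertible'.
\text{Not invertible}

The MA(q) characteristic polynomial is P(z) = 1 + 1.208z.
Invertibility requires all roots to lie outside the unit circle, i.e. |z| > 1 for every root.
This is linear in z: 1 + (1.208) z = 0  =>  z = -1/(1.208) = -0.827815,  |z| = 0.827815.
Moduli of all roots: 0.8278.
All moduli strictly greater than 1? No.
Verdict: Not invertible.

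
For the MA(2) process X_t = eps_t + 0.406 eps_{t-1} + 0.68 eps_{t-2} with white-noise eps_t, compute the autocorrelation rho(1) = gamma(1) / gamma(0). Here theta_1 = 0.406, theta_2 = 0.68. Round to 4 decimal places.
\rho(1) = 0.4192

For an MA(q) process with theta_0 = 1, the autocovariance is
  gamma(k) = sigma^2 * sum_{i=0..q-k} theta_i * theta_{i+k},
and rho(k) = gamma(k) / gamma(0). Sigma^2 cancels.
  numerator   = (1)*(0.406) + (0.406)*(0.68) = 0.68208.
  denominator = (1)^2 + (0.406)^2 + (0.68)^2 = 1.627236.
  rho(1) = 0.68208 / 1.627236 = 0.4192.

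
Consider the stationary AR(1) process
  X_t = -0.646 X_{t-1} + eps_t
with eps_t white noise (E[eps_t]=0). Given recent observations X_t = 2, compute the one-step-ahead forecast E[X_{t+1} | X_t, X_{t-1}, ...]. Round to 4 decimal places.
E[X_{t+1} \mid \mathcal F_t] = -1.2920

For an AR(p) model X_t = c + sum_i phi_i X_{t-i} + eps_t, the
one-step-ahead conditional mean is
  E[X_{t+1} | X_t, ...] = c + sum_i phi_i X_{t+1-i}.
Substitute known values:
  E[X_{t+1} | ...] = (-0.646) * (2)
                   = -1.2920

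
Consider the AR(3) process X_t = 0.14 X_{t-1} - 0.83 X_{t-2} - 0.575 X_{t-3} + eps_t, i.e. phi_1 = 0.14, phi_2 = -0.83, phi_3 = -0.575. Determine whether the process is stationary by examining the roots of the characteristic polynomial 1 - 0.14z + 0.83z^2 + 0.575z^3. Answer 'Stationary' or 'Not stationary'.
\text{Not stationary}

The AR(p) characteristic polynomial is P(z) = 1 - 0.14z + 0.83z^2 + 0.575z^3.
Stationarity requires all roots to lie outside the unit circle, i.e. |z| > 1 for every root.
Degree 3: look for a simple real root z0 first, then factor out (1 - z/z0) and solve the remaining quadratic.
Testing z0 = -2: P(-2) = 1 + (-0.14)(-2) + (0.83)(-2)^2 + (0.575)(-2)^3
  = 1 + (0.28) + (3.32) + (-4.6) = 0.  So z_0 = -2 is a root, |z_0| = 2.
Divide out the factor (1 + 0.5 z) = (1 - z/z0) (since 1/z0 = -0.5):
  P(z) = (1 + 0.5 z)(1 + (-0.64) z + (1.15) z^2)
  [check: z-coef -0.64 - (-0.5) = -0.14; z^2-coef 1.15 - (-0.5)(-0.64) = 0.83; z^3-coef -(-0.5)(1.15) = 0.575.]
Remaining roots from the quadratic factor 1 + (-0.64) z + (1.15) z^2:
  Set 1 + (-0.64) z + (1.15) z^2 = 0, i.e. a z^2 + b z + c = 0 with a = 1.15, b = -0.64, c = 1.
  Discriminant D = b^2 - 4ac = (-0.64)^2 - 4*(1.15)*1 = 0.4096 - (4.6) = -4.1904.
  D < 0, so the roots are the complex-conjugate pair z = (-b +/- i sqrt(-D)) / (2a) = 0.2783 +/- 0.89i.
  For a conjugate pair |z|^2 = z * conj(z) = (product of roots) = c/a = 1/(1.15) = 0.869565, so |z| = sqrt(0.869565) = 0.9325 for both roots.
Moduli of all roots: 2.0000, 0.9325, 0.9325.
All moduli strictly greater than 1? No.
Verdict: Not stationary.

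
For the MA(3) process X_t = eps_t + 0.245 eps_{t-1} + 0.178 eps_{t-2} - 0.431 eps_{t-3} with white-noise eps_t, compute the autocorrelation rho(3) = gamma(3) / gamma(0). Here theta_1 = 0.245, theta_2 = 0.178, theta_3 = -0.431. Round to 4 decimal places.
\rho(3) = -0.3374

For an MA(q) process with theta_0 = 1, the autocovariance is
  gamma(k) = sigma^2 * sum_{i=0..q-k} theta_i * theta_{i+k},
and rho(k) = gamma(k) / gamma(0). Sigma^2 cancels.
  numerator   = (1)*(-0.431) = -0.431.
  denominator = (1)^2 + (0.245)^2 + (0.178)^2 + (-0.431)^2 = 1.27747.
  rho(3) = -0.431 / 1.27747 = -0.3374.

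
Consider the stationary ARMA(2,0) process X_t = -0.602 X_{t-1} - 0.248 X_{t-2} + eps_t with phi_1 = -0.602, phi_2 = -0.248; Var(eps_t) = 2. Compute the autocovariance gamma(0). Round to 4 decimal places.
\gamma(0) = 2.7773

Multiply the model equation by X_{t-k} and take expectations. With theta_0 = psi_0 = 1 and psi_j the MA(infinity) weights, this gives
  gamma(k) - sum_i phi_i gamma(k-i) = c_k,
  c_k = sigma^2 * sum_{j=k..q} theta_j psi_{j-k}   (c_k = 0 for k > q),
using gamma(-m) = gamma(m).
Pure AR (q = 0): c_0 = sigma^2 = 2, c_k = 0 for k >= 1.
Equations for k = 0, 1, 2 (AR order 2, c_2 = 0):
  (E0) gamma(0) = phi_1 gamma(1) + phi_2 gamma(2) + c_0
  (E1) gamma(1) = phi_1 gamma(0) + phi_2 gamma(1) + c_1
  (E2) gamma(2) = phi_1 gamma(1) + phi_2 gamma(0)
From (E1): gamma(1) = A gamma(0) + B with
  A = phi_1 / (1 - phi_2) = -0.602 / 1.248 = -0.482372,   B = c_1 / (1 - phi_2) = 0 / 1.248 = 0.
Insert (E2) into (E0): gamma(0) (1 - phi_2^2) = phi_1 (1 + phi_2) gamma(1) + c_0.
  phi_1 (1 + phi_2) = (-0.602)(0.752) = -0.452704,   1 - phi_2^2 = 0.938496.
Replace gamma(1) by A gamma(0) + B and collect gamma(0):
  gamma(0) [0.938496 - (-0.452704)(-0.482372)] = c_0 = 2
  gamma(0) * 0.720124 = 2
  gamma(0) = 2 / 0.720124 = 2.777298.
Therefore gamma(0) = 2.7773 (to 4 decimal places).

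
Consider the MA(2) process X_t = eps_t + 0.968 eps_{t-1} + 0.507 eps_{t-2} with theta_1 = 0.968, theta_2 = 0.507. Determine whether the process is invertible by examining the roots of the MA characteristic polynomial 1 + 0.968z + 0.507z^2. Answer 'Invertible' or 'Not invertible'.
\text{Invertible}

The MA(q) characteristic polynomial is P(z) = 1 + 0.968z + 0.507z^2.
Invertibility requires all roots to lie outside the unit circle, i.e. |z| > 1 for every root.
Set 1 + (0.968) z + (0.507) z^2 = 0, i.e. a z^2 + b z + c = 0 with a = 0.507, b = 0.968, c = 1.
Discriminant D = b^2 - 4ac = (0.968)^2 - 4*(0.507)*1 = 0.937024 - (2.028) = -1.090976.
D < 0, so the roots are the complex-conjugate pair z = (-b +/- i sqrt(-D)) / (2a) = -0.9546 +/- 1.0301i.
For a conjugate pair |z|^2 = z * conj(z) = (product of roots) = c/a = 1/(0.507) = 1.972387, so |z| = sqrt(1.972387) = 1.4044 for both roots.
Moduli of all roots: 1.4044, 1.4044.
All moduli strictly greater than 1? Yes.
Verdict: Invertible.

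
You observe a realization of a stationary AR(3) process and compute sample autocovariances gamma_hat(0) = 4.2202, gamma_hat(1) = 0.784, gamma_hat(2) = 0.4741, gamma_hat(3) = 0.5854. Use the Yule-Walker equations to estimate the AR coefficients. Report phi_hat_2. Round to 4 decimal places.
\hat\phi_{2} = 0.0620

The Yule-Walker equations for an AR(p) process read, in matrix form,
  Gamma_p phi = r_p,   with   (Gamma_p)_{ij} = gamma(|i - j|),
                       (r_p)_i = gamma(i),   i,j = 1..p.
Substitute the sample gammas (Toeplitz matrix and right-hand side of size 3):
  Gamma_p = [[4.2202, 0.784, 0.4741], [0.784, 4.2202, 0.784], [0.4741, 0.784, 4.2202]]
  r_p     = [0.784, 0.4741, 0.5854]
Written out (R1..R3):
  (R1) 4.2202 phi_1 + 0.784 phi_2 + 0.4741 phi_3 = 0.784
  (R2) 0.784 phi_1 + 4.2202 phi_2 + 0.784 phi_3 = 0.4741
  (R3) 0.4741 phi_1 + 0.784 phi_2 + 4.2202 phi_3 = 0.5854
Gaussian elimination:
  R2 <- R2 - (0.784/4.2202) R1 = R2 - (0.185773) R1:  4.074554 phi_2 + 0.695925 phi_3 = 0.328454
  R3 <- R3 - (0.4741/4.2202) R1 = R3 - (0.112341) R1:  0.695925 phi_2 + 4.166939 phi_3 = 0.497325
  R3 <- R3 - (0.695925/4.074554) R2 = R3 - (0.170798) R2:  4.048077 phi_3 = 0.441226
Back-substitution:
  phi_hat_3 = 0.441226 / 4.048077 = 0.108996
  phi_hat_2 = (0.328454 - (0.695925)(0.108996)) / 4.074554 = 0.061995
  phi_hat_1 = (0.784 - (0.784)(0.061995) - (0.4741)(0.108996)) / 4.2202 = 0.162012
So phi_hat = [0.1620, 0.0620, 0.1090].
Therefore phi_hat_2 = 0.0620.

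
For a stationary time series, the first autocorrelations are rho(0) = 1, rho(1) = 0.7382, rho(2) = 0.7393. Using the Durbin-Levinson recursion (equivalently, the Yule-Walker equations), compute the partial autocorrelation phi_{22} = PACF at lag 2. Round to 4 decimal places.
\phi_{22} = 0.4271

The PACF at lag k is phi_{kk}, the last component of the solution
to the Yule-Walker system G_k phi = r_k where
  (G_k)_{ij} = rho(|i - j|), (r_k)_i = rho(i), i,j = 1..k.
Equivalently, Durbin-Levinson gives phi_{kk} iteratively:
  phi_{11} = rho(1)
  phi_{kk} = [rho(k) - sum_{j=1..k-1} phi_{k-1,j} rho(k-j)]
            / [1 - sum_{j=1..k-1} phi_{k-1,j} rho(j)],
  phi_{k,j} = phi_{k-1,j} - phi_{kk} phi_{k-1,k-j},  j = 1..k-1.
Step k = 1:
  phi_11 = rho(1) = 0.7382.
Step k = 2:
  phi_22 = [rho(2) - phi_11 rho(1)] / [1 - phi_11 rho(1)] = [0.7393 - (0.7382)(0.7382)] / [1 - (0.7382)(0.7382)]
         = 0.19436076 / 0.45506076 = 0.4271.
Therefore phi_{22} = 0.4271.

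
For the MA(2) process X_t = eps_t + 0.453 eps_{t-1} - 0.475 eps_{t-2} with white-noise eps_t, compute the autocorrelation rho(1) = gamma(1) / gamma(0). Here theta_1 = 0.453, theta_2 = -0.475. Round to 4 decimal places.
\rho(1) = 0.1662

For an MA(q) process with theta_0 = 1, the autocovariance is
  gamma(k) = sigma^2 * sum_{i=0..q-k} theta_i * theta_{i+k},
and rho(k) = gamma(k) / gamma(0). Sigma^2 cancels.
  numerator   = (1)*(0.453) + (0.453)*(-0.475) = 0.237825.
  denominator = (1)^2 + (0.453)^2 + (-0.475)^2 = 1.430834.
  rho(1) = 0.237825 / 1.430834 = 0.1662.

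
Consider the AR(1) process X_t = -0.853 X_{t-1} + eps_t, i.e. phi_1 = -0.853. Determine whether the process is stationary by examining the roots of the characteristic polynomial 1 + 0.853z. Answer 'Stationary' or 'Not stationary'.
\text{Stationary}

The AR(p) characteristic polynomial is P(z) = 1 + 0.853z.
Stationarity requires all roots to lie outside the unit circle, i.e. |z| > 1 for every root.
This is linear in z: 1 + (0.853) z = 0  =>  z = -1/(0.853) = -1.172333,  |z| = 1.172333.
Moduli of all roots: 1.1723.
All moduli strictly greater than 1? Yes.
Verdict: Stationary.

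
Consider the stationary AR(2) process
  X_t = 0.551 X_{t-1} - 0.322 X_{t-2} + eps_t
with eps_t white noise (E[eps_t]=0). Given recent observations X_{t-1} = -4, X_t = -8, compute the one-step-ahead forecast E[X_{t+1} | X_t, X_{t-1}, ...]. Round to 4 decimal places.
E[X_{t+1} \mid \mathcal F_t] = -3.1200

For an AR(p) model X_t = c + sum_i phi_i X_{t-i} + eps_t, the
one-step-ahead conditional mean is
  E[X_{t+1} | X_t, ...] = c + sum_i phi_i X_{t+1-i}.
Substitute known values:
  E[X_{t+1} | ...] = (0.551) * (-8) + (-0.322) * (-4)
                   = -3.1200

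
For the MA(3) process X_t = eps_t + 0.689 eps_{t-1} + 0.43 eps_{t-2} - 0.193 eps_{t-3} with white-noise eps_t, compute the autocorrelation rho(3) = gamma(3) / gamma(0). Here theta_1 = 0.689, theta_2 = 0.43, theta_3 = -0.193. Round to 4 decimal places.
\rho(3) = -0.1137

For an MA(q) process with theta_0 = 1, the autocovariance is
  gamma(k) = sigma^2 * sum_{i=0..q-k} theta_i * theta_{i+k},
and rho(k) = gamma(k) / gamma(0). Sigma^2 cancels.
  numerator   = (1)*(-0.193) = -0.193.
  denominator = (1)^2 + (0.689)^2 + (0.43)^2 + (-0.193)^2 = 1.69687.
  rho(3) = -0.193 / 1.69687 = -0.1137.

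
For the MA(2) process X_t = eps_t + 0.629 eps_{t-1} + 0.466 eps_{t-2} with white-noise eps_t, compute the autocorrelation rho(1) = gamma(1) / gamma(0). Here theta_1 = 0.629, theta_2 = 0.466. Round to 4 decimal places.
\rho(1) = 0.5717

For an MA(q) process with theta_0 = 1, the autocovariance is
  gamma(k) = sigma^2 * sum_{i=0..q-k} theta_i * theta_{i+k},
and rho(k) = gamma(k) / gamma(0). Sigma^2 cancels.
  numerator   = (1)*(0.629) + (0.629)*(0.466) = 0.922114.
  denominator = (1)^2 + (0.629)^2 + (0.466)^2 = 1.612797.
  rho(1) = 0.922114 / 1.612797 = 0.5717.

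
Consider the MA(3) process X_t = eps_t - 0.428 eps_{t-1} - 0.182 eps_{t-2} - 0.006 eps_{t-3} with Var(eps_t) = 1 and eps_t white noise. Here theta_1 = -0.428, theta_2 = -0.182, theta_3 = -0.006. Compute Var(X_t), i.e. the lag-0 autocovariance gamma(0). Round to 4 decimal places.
\gamma(0) = 1.2163

For an MA(q) process X_t = eps_t + sum_i theta_i eps_{t-i} with
Var(eps_t) = sigma^2, the variance is
  gamma(0) = sigma^2 * (1 + sum_i theta_i^2).
  sum_i theta_i^2 = (-0.428)^2 + (-0.182)^2 + (-0.006)^2 = 0.183184 + 0.033124 + 0.000036 = 0.216344.
  gamma(0) = 1 * (1 + 0.216344) = 1 * 1.216344 = 1.216344, which rounds to 1.2163.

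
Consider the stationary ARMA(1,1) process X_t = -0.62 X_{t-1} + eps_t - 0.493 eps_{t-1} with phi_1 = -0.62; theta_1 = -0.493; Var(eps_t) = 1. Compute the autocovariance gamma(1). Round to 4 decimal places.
\gamma(1) = -2.3606

Multiply the model equation by X_{t-k} and take expectations. With theta_0 = psi_0 = 1 and psi_j the MA(infinity) weights, this gives
  gamma(k) - sum_i phi_i gamma(k-i) = c_k,
  c_k = sigma^2 * sum_{j=k..q} theta_j psi_{j-k}   (c_k = 0 for k > q),
using gamma(-m) = gamma(m).
psi-weights needed (psi_j = theta_j + sum_i phi_i psi_{j-i}):
  psi_1 = theta_1 + phi_1 = -0.493 + (-0.62) = -1.113
Right-hand sides:
  c_0 = sigma^2 (1 + theta_1 psi_1) = 1 * (1 + (-0.493)(-1.113)) = 1 * 1.548709 = 1.548709
  c_1 = sigma^2 theta_1 = 1 * (-0.493) = -0.493
  c_2 = 0
Equations for k = 0 and k = 1 (AR order 1):
  gamma(0) = phi_1 gamma(1) + c_0
  gamma(1) = phi_1 gamma(0) + c_1
Substituting the second into the first: gamma(0) (1 - phi_1^2) = c_0 + phi_1 c_1, so
  gamma(0) = (c_0 + phi_1 c_1) / (1 - phi_1^2) = (1.548709 + (-0.62)(-0.493)) / (1 - (-0.62)^2) = 1.854369 / 0.6156 = 3.012295.
  gamma(1) = phi_1 gamma(0) + c_1 = (-0.62)(3.012295) + (-0.493) = -2.360623.
Therefore gamma(1) = -2.3606 (to 4 decimal places).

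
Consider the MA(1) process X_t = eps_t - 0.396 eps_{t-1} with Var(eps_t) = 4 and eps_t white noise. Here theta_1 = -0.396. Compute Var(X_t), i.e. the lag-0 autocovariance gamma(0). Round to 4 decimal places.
\gamma(0) = 4.6273

For an MA(q) process X_t = eps_t + sum_i theta_i eps_{t-i} with
Var(eps_t) = sigma^2, the variance is
  gamma(0) = sigma^2 * (1 + sum_i theta_i^2).
  sum_i theta_i^2 = (-0.396)^2 = 0.156816.
  gamma(0) = 4 * (1 + 0.156816) = 4 * 1.156816 = 4.627264, which rounds to 4.6273.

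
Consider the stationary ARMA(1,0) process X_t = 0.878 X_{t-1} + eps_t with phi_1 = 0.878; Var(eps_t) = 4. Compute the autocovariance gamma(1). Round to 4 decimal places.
\gamma(1) = 15.3285

Multiply the model equation by X_{t-k} and take expectations. With theta_0 = psi_0 = 1 and psi_j the MA(infinity) weights, this gives
  gamma(k) - sum_i phi_i gamma(k-i) = c_k,
  c_k = sigma^2 * sum_{j=k..q} theta_j psi_{j-k}   (c_k = 0 for k > q),
using gamma(-m) = gamma(m).
Pure AR (q = 0): c_0 = sigma^2 = 4, c_k = 0 for k >= 1.
Equations for k = 0 and k = 1 (AR order 1):
  gamma(0) = phi_1 gamma(1) + c_0
  gamma(1) = phi_1 gamma(0) + c_1
Substituting the second into the first: gamma(0) (1 - phi_1^2) = c_0 + phi_1 c_1, so
  gamma(0) = c_0 / (1 - phi_1^2) = 4 / (1 - (0.878)^2) = 4 / 0.229116 = 17.458405.
  gamma(1) = phi_1 gamma(0) = (0.878)(17.458405) = 15.32848.
Therefore gamma(1) = 15.3285 (to 4 decimal places).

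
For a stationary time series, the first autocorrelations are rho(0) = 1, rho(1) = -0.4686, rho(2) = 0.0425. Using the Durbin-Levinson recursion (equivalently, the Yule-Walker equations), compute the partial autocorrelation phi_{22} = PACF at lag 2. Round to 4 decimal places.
\phi_{22} = -0.2269

The PACF at lag k is phi_{kk}, the last component of the solution
to the Yule-Walker system G_k phi = r_k where
  (G_k)_{ij} = rho(|i - j|), (r_k)_i = rho(i), i,j = 1..k.
Equivalently, Durbin-Levinson gives phi_{kk} iteratively:
  phi_{11} = rho(1)
  phi_{kk} = [rho(k) - sum_{j=1..k-1} phi_{k-1,j} rho(k-j)]
            / [1 - sum_{j=1..k-1} phi_{k-1,j} rho(j)],
  phi_{k,j} = phi_{k-1,j} - phi_{kk} phi_{k-1,k-j},  j = 1..k-1.
Step k = 1:
  phi_11 = rho(1) = -0.4686.
Step k = 2:
  phi_22 = [rho(2) - phi_11 rho(1)] / [1 - phi_11 rho(1)] = [0.0425 - (-0.4686)(-0.4686)] / [1 - (-0.4686)(-0.4686)]
         = -0.17708596 / 0.78041404 = -0.2269.
Therefore phi_{22} = -0.2269.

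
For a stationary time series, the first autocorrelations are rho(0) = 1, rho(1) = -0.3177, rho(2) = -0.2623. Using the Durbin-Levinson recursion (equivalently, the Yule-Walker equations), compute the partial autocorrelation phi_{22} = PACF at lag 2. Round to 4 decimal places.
\phi_{22} = -0.4040

The PACF at lag k is phi_{kk}, the last component of the solution
to the Yule-Walker system G_k phi = r_k where
  (G_k)_{ij} = rho(|i - j|), (r_k)_i = rho(i), i,j = 1..k.
Equivalently, Durbin-Levinson gives phi_{kk} iteratively:
  phi_{11} = rho(1)
  phi_{kk} = [rho(k) - sum_{j=1..k-1} phi_{k-1,j} rho(k-j)]
            / [1 - sum_{j=1..k-1} phi_{k-1,j} rho(j)],
  phi_{k,j} = phi_{k-1,j} - phi_{kk} phi_{k-1,k-j},  j = 1..k-1.
Step k = 1:
  phi_11 = rho(1) = -0.3177.
Step k = 2:
  phi_22 = [rho(2) - phi_11 rho(1)] / [1 - phi_11 rho(1)] = [-0.2623 - (-0.3177)(-0.3177)] / [1 - (-0.3177)(-0.3177)]
         = -0.36323329 / 0.89906671 = -0.404.
Therefore phi_{22} = -0.4040.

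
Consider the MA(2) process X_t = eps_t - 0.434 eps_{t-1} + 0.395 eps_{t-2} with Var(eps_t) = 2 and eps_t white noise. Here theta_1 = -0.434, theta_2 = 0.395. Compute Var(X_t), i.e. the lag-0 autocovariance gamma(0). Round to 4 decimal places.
\gamma(0) = 2.6888

For an MA(q) process X_t = eps_t + sum_i theta_i eps_{t-i} with
Var(eps_t) = sigma^2, the variance is
  gamma(0) = sigma^2 * (1 + sum_i theta_i^2).
  sum_i theta_i^2 = (-0.434)^2 + (0.395)^2 = 0.188356 + 0.156025 = 0.344381.
  gamma(0) = 2 * (1 + 0.344381) = 2 * 1.344381 = 2.688762, which rounds to 2.6888.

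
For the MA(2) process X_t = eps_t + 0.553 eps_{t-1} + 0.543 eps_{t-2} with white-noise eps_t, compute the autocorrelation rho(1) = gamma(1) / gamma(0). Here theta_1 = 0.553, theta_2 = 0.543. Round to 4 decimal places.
\rho(1) = 0.5331

For an MA(q) process with theta_0 = 1, the autocovariance is
  gamma(k) = sigma^2 * sum_{i=0..q-k} theta_i * theta_{i+k},
and rho(k) = gamma(k) / gamma(0). Sigma^2 cancels.
  numerator   = (1)*(0.553) + (0.553)*(0.543) = 0.853279.
  denominator = (1)^2 + (0.553)^2 + (0.543)^2 = 1.600658.
  rho(1) = 0.853279 / 1.600658 = 0.5331.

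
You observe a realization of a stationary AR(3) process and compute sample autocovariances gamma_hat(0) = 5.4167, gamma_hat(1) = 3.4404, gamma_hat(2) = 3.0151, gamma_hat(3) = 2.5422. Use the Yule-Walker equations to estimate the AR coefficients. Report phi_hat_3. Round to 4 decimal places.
\hat\phi_{3} = 0.0780

The Yule-Walker equations for an AR(p) process read, in matrix form,
  Gamma_p phi = r_p,   with   (Gamma_p)_{ij} = gamma(|i - j|),
                       (r_p)_i = gamma(i),   i,j = 1..p.
Substitute the sample gammas (Toeplitz matrix and right-hand side of size 3):
  Gamma_p = [[5.4167, 3.4404, 3.0151], [3.4404, 5.4167, 3.4404], [3.0151, 3.4404, 5.4167]]
  r_p     = [3.4404, 3.0151, 2.5422]
Written out (R1..R3):
  (R1) 5.4167 phi_1 + 3.4404 phi_2 + 3.0151 phi_3 = 3.4404
  (R2) 3.4404 phi_1 + 5.4167 phi_2 + 3.4404 phi_3 = 3.0151
  (R3) 3.0151 phi_1 + 3.4404 phi_2 + 5.4167 phi_3 = 2.5422
Gaussian elimination:
  R2 <- R2 - (3.4404/5.4167) R1 = R2 - (0.635147) R1:  3.231541 phi_2 + 1.525369 phi_3 = 0.829941
  R3 <- R3 - (3.0151/5.4167) R1 = R3 - (0.55663) R1:  1.525369 phi_2 + 3.738404 phi_3 = 0.627169
  R3 <- R3 - (1.525369/3.231541) R2 = R3 - (0.472025) R2:  3.018391 phi_3 = 0.235416
Back-substitution:
  phi_hat_3 = 0.235416 / 3.018391 = 0.077994
  phi_hat_2 = (0.829941 - (1.525369)(0.077994)) / 3.231541 = 0.22001
  phi_hat_1 = (3.4404 - (3.4404)(0.22001) - (3.0151)(0.077994)) / 5.4167 = 0.451994
So phi_hat = [0.4520, 0.2200, 0.0780].
Therefore phi_hat_3 = 0.0780.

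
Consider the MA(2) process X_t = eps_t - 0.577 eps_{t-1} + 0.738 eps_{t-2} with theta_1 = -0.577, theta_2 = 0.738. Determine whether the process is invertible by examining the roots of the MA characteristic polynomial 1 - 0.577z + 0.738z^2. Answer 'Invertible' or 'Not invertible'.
\text{Invertible}

The MA(q) characteristic polynomial is P(z) = 1 - 0.577z + 0.738z^2.
Invertibility requires all roots to lie outside the unit circle, i.e. |z| > 1 for every root.
Set 1 + (-0.577) z + (0.738) z^2 = 0, i.e. a z^2 + b z + c = 0 with a = 0.738, b = -0.577, c = 1.
Discriminant D = b^2 - 4ac = (-0.577)^2 - 4*(0.738)*1 = 0.332929 - (2.952) = -2.619071.
D < 0, so the roots are the complex-conjugate pair z = (-b +/- i sqrt(-D)) / (2a) = 0.3909 +/- 1.0964i.
For a conjugate pair |z|^2 = z * conj(z) = (product of roots) = c/a = 1/(0.738) = 1.355014, so |z| = sqrt(1.355014) = 1.1641 for both roots.
Moduli of all roots: 1.1641, 1.1641.
All moduli strictly greater than 1? Yes.
Verdict: Invertible.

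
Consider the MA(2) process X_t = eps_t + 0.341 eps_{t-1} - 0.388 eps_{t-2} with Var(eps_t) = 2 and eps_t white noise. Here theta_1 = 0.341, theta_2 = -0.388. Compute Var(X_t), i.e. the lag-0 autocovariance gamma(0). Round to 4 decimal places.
\gamma(0) = 2.5337

For an MA(q) process X_t = eps_t + sum_i theta_i eps_{t-i} with
Var(eps_t) = sigma^2, the variance is
  gamma(0) = sigma^2 * (1 + sum_i theta_i^2).
  sum_i theta_i^2 = (0.341)^2 + (-0.388)^2 = 0.116281 + 0.150544 = 0.266825.
  gamma(0) = 2 * (1 + 0.266825) = 2 * 1.266825 = 2.53365, which rounds to 2.5337.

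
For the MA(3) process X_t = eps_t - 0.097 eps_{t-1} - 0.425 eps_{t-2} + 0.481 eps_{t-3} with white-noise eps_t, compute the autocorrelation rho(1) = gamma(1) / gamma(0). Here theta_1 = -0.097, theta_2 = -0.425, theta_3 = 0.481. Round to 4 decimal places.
\rho(1) = -0.1831

For an MA(q) process with theta_0 = 1, the autocovariance is
  gamma(k) = sigma^2 * sum_{i=0..q-k} theta_i * theta_{i+k},
and rho(k) = gamma(k) / gamma(0). Sigma^2 cancels.
  numerator   = (1)*(-0.097) + (-0.097)*(-0.425) + (-0.425)*(0.481) = -0.2602.
  denominator = (1)^2 + (-0.097)^2 + (-0.425)^2 + (0.481)^2 = 1.421395.
  rho(1) = -0.2602 / 1.421395 = -0.1831.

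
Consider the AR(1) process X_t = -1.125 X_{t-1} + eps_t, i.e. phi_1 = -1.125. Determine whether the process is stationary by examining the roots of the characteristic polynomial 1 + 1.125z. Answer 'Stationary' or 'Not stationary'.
\text{Not stationary}

The AR(p) characteristic polynomial is P(z) = 1 + 1.125z.
Stationarity requires all roots to lie outside the unit circle, i.e. |z| > 1 for every root.
This is linear in z: 1 + (1.125) z = 0  =>  z = -1/(1.125) = -0.888889,  |z| = 0.888889.
Moduli of all roots: 0.8889.
All moduli strictly greater than 1? No.
Verdict: Not stationary.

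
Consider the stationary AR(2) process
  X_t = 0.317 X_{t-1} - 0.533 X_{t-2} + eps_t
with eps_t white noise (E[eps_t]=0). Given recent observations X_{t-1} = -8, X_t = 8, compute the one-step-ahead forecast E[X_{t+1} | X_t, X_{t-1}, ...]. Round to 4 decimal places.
E[X_{t+1} \mid \mathcal F_t] = 6.8000

For an AR(p) model X_t = c + sum_i phi_i X_{t-i} + eps_t, the
one-step-ahead conditional mean is
  E[X_{t+1} | X_t, ...] = c + sum_i phi_i X_{t+1-i}.
Substitute known values:
  E[X_{t+1} | ...] = (0.317) * (8) + (-0.533) * (-8)
                   = 6.8000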